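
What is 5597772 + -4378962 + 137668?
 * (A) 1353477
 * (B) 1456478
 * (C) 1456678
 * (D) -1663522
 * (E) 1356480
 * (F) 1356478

First: 5597772 + -4378962 = 1218810
Then: 1218810 + 137668 = 1356478
F) 1356478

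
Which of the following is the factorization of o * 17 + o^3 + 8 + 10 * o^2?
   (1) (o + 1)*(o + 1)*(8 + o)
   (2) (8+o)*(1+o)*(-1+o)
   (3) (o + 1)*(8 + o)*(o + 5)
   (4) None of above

We need to factor o * 17 + o^3 + 8 + 10 * o^2.
The factored form is (o + 1)*(o + 1)*(8 + o).
1) (o + 1)*(o + 1)*(8 + o)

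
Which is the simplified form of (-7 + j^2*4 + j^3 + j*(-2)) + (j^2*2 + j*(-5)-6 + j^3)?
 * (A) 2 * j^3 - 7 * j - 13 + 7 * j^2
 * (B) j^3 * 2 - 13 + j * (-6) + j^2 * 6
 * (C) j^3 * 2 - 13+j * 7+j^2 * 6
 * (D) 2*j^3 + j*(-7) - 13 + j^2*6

Adding the polynomials and combining like terms:
(-7 + j^2*4 + j^3 + j*(-2)) + (j^2*2 + j*(-5) - 6 + j^3)
= 2*j^3 + j*(-7) - 13 + j^2*6
D) 2*j^3 + j*(-7) - 13 + j^2*6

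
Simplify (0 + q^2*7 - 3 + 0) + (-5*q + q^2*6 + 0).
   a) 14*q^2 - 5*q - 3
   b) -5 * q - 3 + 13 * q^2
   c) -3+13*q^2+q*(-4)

Adding the polynomials and combining like terms:
(0 + q^2*7 - 3 + 0) + (-5*q + q^2*6 + 0)
= -5 * q - 3 + 13 * q^2
b) -5 * q - 3 + 13 * q^2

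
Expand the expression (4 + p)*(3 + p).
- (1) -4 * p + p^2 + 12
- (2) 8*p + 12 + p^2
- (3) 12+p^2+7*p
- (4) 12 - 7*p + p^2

Expanding (4 + p)*(3 + p):
= 12+p^2+7*p
3) 12+p^2+7*p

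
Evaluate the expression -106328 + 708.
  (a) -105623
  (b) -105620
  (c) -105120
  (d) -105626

-106328 + 708 = -105620
b) -105620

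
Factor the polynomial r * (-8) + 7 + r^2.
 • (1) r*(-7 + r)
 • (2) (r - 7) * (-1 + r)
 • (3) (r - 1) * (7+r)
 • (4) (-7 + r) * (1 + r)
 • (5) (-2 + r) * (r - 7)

We need to factor r * (-8) + 7 + r^2.
The factored form is (r - 7) * (-1 + r).
2) (r - 7) * (-1 + r)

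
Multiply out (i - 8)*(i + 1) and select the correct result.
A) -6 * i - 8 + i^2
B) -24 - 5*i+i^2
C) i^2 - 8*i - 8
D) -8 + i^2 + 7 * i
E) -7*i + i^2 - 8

Expanding (i - 8)*(i + 1):
= -7*i + i^2 - 8
E) -7*i + i^2 - 8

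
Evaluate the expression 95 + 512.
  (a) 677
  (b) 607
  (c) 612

95 + 512 = 607
b) 607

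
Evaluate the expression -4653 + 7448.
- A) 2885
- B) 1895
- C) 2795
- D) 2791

-4653 + 7448 = 2795
C) 2795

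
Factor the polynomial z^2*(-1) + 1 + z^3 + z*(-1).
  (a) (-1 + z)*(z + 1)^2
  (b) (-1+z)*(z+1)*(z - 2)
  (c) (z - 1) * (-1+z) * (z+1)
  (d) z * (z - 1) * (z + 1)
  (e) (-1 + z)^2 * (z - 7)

We need to factor z^2*(-1) + 1 + z^3 + z*(-1).
The factored form is (z - 1) * (-1+z) * (z+1).
c) (z - 1) * (-1+z) * (z+1)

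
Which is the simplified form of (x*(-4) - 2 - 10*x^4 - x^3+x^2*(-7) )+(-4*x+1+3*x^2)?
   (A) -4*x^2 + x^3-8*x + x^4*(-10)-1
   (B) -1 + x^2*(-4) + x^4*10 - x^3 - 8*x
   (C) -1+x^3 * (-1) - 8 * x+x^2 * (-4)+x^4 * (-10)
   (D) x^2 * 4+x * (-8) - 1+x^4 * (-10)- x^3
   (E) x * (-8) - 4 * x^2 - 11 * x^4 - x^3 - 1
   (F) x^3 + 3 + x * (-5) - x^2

Adding the polynomials and combining like terms:
(x*(-4) - 2 - 10*x^4 - x^3 + x^2*(-7)) + (-4*x + 1 + 3*x^2)
= -1+x^3 * (-1) - 8 * x+x^2 * (-4)+x^4 * (-10)
C) -1+x^3 * (-1) - 8 * x+x^2 * (-4)+x^4 * (-10)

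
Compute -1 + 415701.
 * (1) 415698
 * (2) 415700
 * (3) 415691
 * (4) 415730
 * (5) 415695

-1 + 415701 = 415700
2) 415700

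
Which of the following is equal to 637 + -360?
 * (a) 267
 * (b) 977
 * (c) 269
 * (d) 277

637 + -360 = 277
d) 277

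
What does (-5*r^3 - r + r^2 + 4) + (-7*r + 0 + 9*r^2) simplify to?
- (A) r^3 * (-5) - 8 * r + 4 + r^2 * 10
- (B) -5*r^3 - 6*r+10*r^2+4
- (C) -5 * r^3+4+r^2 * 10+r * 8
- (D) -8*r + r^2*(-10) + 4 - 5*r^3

Adding the polynomials and combining like terms:
(-5*r^3 - r + r^2 + 4) + (-7*r + 0 + 9*r^2)
= r^3 * (-5) - 8 * r + 4 + r^2 * 10
A) r^3 * (-5) - 8 * r + 4 + r^2 * 10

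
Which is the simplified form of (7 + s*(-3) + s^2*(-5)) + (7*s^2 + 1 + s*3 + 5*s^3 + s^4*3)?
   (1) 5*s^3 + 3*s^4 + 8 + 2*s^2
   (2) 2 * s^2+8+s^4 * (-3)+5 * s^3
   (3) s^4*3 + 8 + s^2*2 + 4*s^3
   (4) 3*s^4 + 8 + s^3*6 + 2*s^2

Adding the polynomials and combining like terms:
(7 + s*(-3) + s^2*(-5)) + (7*s^2 + 1 + s*3 + 5*s^3 + s^4*3)
= 5*s^3 + 3*s^4 + 8 + 2*s^2
1) 5*s^3 + 3*s^4 + 8 + 2*s^2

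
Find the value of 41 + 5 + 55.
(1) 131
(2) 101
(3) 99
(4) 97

First: 41 + 5 = 46
Then: 46 + 55 = 101
2) 101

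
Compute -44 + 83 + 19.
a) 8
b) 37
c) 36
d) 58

First: -44 + 83 = 39
Then: 39 + 19 = 58
d) 58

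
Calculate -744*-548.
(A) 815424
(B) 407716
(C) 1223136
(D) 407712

-744 * -548 = 407712
D) 407712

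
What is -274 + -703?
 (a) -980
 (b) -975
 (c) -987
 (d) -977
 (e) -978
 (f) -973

-274 + -703 = -977
d) -977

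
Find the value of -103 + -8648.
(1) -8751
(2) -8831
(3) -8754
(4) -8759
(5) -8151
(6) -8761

-103 + -8648 = -8751
1) -8751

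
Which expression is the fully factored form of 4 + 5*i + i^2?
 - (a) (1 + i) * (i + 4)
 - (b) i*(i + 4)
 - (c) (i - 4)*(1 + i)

We need to factor 4 + 5*i + i^2.
The factored form is (1 + i) * (i + 4).
a) (1 + i) * (i + 4)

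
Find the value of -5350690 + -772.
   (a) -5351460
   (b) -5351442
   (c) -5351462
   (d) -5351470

-5350690 + -772 = -5351462
c) -5351462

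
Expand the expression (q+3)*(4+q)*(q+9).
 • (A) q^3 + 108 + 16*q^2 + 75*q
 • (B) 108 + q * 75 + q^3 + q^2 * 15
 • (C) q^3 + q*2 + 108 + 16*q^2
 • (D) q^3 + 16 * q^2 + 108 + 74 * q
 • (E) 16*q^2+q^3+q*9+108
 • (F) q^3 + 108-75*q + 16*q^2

Expanding (q+3)*(4+q)*(q+9):
= q^3 + 108 + 16*q^2 + 75*q
A) q^3 + 108 + 16*q^2 + 75*q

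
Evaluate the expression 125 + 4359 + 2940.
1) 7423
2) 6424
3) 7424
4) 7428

First: 125 + 4359 = 4484
Then: 4484 + 2940 = 7424
3) 7424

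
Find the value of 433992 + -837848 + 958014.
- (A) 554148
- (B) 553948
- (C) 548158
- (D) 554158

First: 433992 + -837848 = -403856
Then: -403856 + 958014 = 554158
D) 554158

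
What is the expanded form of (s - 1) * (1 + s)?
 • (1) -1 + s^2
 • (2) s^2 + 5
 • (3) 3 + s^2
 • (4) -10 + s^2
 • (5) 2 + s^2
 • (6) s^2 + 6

Expanding (s - 1) * (1 + s):
= -1 + s^2
1) -1 + s^2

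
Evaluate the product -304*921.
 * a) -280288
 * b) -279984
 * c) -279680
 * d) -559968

-304 * 921 = -279984
b) -279984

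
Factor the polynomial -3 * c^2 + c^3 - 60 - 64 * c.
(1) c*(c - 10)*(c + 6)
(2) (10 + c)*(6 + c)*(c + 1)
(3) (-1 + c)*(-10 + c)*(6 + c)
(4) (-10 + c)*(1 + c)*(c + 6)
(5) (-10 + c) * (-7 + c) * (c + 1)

We need to factor -3 * c^2 + c^3 - 60 - 64 * c.
The factored form is (-10 + c)*(1 + c)*(c + 6).
4) (-10 + c)*(1 + c)*(c + 6)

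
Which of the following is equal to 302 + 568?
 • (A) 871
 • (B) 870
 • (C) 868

302 + 568 = 870
B) 870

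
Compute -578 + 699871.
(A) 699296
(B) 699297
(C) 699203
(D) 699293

-578 + 699871 = 699293
D) 699293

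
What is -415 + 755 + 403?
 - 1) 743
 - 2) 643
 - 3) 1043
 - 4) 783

First: -415 + 755 = 340
Then: 340 + 403 = 743
1) 743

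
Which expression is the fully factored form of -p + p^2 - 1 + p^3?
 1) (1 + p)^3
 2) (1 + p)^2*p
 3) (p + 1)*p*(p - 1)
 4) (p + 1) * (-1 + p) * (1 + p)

We need to factor -p + p^2 - 1 + p^3.
The factored form is (p + 1) * (-1 + p) * (1 + p).
4) (p + 1) * (-1 + p) * (1 + p)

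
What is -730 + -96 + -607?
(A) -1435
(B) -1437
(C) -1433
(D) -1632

First: -730 + -96 = -826
Then: -826 + -607 = -1433
C) -1433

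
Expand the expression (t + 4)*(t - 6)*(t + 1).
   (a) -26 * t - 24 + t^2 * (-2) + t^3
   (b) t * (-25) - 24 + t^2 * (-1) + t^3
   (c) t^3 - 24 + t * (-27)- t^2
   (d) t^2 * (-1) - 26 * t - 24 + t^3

Expanding (t + 4)*(t - 6)*(t + 1):
= t^2 * (-1) - 26 * t - 24 + t^3
d) t^2 * (-1) - 26 * t - 24 + t^3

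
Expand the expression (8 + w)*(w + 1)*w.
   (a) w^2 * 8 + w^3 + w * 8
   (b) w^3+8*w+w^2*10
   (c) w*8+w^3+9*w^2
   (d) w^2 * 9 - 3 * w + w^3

Expanding (8 + w)*(w + 1)*w:
= w*8+w^3+9*w^2
c) w*8+w^3+9*w^2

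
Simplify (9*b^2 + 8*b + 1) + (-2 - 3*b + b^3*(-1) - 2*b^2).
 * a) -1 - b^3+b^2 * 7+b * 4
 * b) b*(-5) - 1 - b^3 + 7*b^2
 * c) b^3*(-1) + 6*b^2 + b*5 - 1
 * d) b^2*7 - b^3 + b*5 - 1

Adding the polynomials and combining like terms:
(9*b^2 + 8*b + 1) + (-2 - 3*b + b^3*(-1) - 2*b^2)
= b^2*7 - b^3 + b*5 - 1
d) b^2*7 - b^3 + b*5 - 1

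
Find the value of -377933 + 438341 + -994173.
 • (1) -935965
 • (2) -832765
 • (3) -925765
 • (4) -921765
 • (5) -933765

First: -377933 + 438341 = 60408
Then: 60408 + -994173 = -933765
5) -933765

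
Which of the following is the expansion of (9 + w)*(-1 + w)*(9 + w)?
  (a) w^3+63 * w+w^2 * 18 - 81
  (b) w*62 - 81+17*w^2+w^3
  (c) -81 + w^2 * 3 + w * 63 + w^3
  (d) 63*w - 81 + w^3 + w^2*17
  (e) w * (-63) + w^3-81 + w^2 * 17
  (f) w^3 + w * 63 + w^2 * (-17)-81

Expanding (9 + w)*(-1 + w)*(9 + w):
= 63*w - 81 + w^3 + w^2*17
d) 63*w - 81 + w^3 + w^2*17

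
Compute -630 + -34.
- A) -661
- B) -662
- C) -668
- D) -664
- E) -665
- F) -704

-630 + -34 = -664
D) -664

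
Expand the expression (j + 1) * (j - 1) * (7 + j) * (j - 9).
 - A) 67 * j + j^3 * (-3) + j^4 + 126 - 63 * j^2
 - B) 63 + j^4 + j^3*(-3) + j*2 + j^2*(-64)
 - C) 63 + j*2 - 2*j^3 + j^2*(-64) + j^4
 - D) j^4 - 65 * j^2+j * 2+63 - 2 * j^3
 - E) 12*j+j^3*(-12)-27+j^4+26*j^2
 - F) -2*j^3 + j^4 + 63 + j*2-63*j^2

Expanding (j + 1) * (j - 1) * (7 + j) * (j - 9):
= 63 + j*2 - 2*j^3 + j^2*(-64) + j^4
C) 63 + j*2 - 2*j^3 + j^2*(-64) + j^4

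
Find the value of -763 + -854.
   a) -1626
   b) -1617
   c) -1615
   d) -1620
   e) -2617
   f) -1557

-763 + -854 = -1617
b) -1617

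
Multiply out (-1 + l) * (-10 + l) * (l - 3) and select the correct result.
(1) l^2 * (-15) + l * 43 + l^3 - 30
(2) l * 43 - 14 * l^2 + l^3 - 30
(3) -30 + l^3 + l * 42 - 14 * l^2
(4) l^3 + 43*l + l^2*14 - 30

Expanding (-1 + l) * (-10 + l) * (l - 3):
= l * 43 - 14 * l^2 + l^3 - 30
2) l * 43 - 14 * l^2 + l^3 - 30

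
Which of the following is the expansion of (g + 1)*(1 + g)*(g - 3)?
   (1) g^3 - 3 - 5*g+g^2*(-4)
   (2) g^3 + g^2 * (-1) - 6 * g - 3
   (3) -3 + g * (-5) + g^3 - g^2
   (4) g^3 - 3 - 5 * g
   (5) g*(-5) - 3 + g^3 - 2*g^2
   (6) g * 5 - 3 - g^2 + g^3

Expanding (g + 1)*(1 + g)*(g - 3):
= -3 + g * (-5) + g^3 - g^2
3) -3 + g * (-5) + g^3 - g^2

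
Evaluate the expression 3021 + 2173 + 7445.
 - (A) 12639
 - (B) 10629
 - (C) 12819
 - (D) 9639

First: 3021 + 2173 = 5194
Then: 5194 + 7445 = 12639
A) 12639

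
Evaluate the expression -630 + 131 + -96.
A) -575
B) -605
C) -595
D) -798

First: -630 + 131 = -499
Then: -499 + -96 = -595
C) -595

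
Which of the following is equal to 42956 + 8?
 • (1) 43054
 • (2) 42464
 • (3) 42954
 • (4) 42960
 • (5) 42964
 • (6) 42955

42956 + 8 = 42964
5) 42964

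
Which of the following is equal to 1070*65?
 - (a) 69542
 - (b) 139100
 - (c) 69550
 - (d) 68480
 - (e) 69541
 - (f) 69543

1070 * 65 = 69550
c) 69550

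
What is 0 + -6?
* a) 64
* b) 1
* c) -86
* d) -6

0 + -6 = -6
d) -6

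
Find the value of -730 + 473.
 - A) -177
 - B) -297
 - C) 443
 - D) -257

-730 + 473 = -257
D) -257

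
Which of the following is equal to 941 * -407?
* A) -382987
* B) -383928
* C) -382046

941 * -407 = -382987
A) -382987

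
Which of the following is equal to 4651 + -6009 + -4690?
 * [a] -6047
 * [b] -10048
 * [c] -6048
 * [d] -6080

First: 4651 + -6009 = -1358
Then: -1358 + -4690 = -6048
c) -6048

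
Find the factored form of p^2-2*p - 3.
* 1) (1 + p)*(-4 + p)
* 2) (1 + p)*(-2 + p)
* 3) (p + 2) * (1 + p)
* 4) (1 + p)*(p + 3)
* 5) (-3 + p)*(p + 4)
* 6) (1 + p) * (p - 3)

We need to factor p^2-2*p - 3.
The factored form is (1 + p) * (p - 3).
6) (1 + p) * (p - 3)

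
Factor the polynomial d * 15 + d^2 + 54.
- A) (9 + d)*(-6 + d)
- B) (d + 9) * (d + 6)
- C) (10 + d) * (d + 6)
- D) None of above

We need to factor d * 15 + d^2 + 54.
The factored form is (d + 9) * (d + 6).
B) (d + 9) * (d + 6)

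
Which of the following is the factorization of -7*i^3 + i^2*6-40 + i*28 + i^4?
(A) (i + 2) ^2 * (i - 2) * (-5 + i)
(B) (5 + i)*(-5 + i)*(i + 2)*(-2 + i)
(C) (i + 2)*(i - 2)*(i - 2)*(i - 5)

We need to factor -7*i^3 + i^2*6-40 + i*28 + i^4.
The factored form is (i + 2)*(i - 2)*(i - 2)*(i - 5).
C) (i + 2)*(i - 2)*(i - 2)*(i - 5)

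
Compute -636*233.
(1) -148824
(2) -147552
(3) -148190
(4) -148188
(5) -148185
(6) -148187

-636 * 233 = -148188
4) -148188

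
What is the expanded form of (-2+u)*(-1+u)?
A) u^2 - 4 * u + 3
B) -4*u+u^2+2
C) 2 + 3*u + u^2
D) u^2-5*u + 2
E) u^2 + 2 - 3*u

Expanding (-2+u)*(-1+u):
= u^2 + 2 - 3*u
E) u^2 + 2 - 3*u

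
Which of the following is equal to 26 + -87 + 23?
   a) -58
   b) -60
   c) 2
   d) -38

First: 26 + -87 = -61
Then: -61 + 23 = -38
d) -38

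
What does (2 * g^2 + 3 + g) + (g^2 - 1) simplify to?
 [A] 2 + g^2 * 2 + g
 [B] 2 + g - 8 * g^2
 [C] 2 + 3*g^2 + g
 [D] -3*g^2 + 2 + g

Adding the polynomials and combining like terms:
(2*g^2 + 3 + g) + (g^2 - 1)
= 2 + 3*g^2 + g
C) 2 + 3*g^2 + g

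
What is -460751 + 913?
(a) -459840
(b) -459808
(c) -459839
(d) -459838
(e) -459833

-460751 + 913 = -459838
d) -459838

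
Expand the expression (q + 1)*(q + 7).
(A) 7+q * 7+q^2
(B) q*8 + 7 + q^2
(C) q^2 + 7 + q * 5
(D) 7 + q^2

Expanding (q + 1)*(q + 7):
= q*8 + 7 + q^2
B) q*8 + 7 + q^2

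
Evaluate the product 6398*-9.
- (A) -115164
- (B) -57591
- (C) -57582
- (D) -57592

6398 * -9 = -57582
C) -57582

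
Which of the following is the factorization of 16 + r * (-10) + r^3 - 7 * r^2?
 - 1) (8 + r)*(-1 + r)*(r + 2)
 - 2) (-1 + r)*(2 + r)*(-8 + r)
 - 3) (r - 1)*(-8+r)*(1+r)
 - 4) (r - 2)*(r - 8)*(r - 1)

We need to factor 16 + r * (-10) + r^3 - 7 * r^2.
The factored form is (-1 + r)*(2 + r)*(-8 + r).
2) (-1 + r)*(2 + r)*(-8 + r)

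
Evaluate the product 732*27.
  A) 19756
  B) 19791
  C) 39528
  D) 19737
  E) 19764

732 * 27 = 19764
E) 19764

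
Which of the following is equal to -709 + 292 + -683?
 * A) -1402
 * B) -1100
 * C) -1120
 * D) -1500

First: -709 + 292 = -417
Then: -417 + -683 = -1100
B) -1100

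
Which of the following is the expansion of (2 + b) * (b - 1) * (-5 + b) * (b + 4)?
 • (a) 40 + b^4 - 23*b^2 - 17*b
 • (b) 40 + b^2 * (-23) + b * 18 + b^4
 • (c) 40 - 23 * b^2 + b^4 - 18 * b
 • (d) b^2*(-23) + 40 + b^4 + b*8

Expanding (2 + b) * (b - 1) * (-5 + b) * (b + 4):
= 40 - 23 * b^2 + b^4 - 18 * b
c) 40 - 23 * b^2 + b^4 - 18 * b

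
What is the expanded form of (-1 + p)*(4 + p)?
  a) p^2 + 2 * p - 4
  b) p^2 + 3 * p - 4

Expanding (-1 + p)*(4 + p):
= p^2 + 3 * p - 4
b) p^2 + 3 * p - 4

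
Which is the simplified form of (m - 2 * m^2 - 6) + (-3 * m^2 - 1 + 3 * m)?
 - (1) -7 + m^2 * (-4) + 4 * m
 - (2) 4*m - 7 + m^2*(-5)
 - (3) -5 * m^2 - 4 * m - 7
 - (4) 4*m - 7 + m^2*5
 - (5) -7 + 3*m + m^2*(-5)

Adding the polynomials and combining like terms:
(m - 2*m^2 - 6) + (-3*m^2 - 1 + 3*m)
= 4*m - 7 + m^2*(-5)
2) 4*m - 7 + m^2*(-5)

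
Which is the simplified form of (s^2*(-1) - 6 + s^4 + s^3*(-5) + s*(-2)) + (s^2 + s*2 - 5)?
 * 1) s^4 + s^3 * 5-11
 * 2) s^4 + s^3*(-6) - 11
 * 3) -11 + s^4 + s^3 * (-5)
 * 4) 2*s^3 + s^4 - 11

Adding the polynomials and combining like terms:
(s^2*(-1) - 6 + s^4 + s^3*(-5) + s*(-2)) + (s^2 + s*2 - 5)
= -11 + s^4 + s^3 * (-5)
3) -11 + s^4 + s^3 * (-5)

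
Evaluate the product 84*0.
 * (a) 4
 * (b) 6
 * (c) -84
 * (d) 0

84 * 0 = 0
d) 0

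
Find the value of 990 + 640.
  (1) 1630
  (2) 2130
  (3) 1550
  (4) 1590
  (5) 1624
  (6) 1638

990 + 640 = 1630
1) 1630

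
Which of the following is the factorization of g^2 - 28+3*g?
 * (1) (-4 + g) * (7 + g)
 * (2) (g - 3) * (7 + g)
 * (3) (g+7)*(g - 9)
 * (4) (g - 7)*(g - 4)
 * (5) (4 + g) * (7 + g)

We need to factor g^2 - 28+3*g.
The factored form is (-4 + g) * (7 + g).
1) (-4 + g) * (7 + g)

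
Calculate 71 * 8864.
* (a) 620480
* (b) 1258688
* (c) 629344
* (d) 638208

71 * 8864 = 629344
c) 629344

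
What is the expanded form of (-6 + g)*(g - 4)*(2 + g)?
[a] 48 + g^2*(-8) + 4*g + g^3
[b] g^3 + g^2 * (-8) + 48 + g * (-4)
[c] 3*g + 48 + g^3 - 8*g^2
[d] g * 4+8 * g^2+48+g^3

Expanding (-6 + g)*(g - 4)*(2 + g):
= 48 + g^2*(-8) + 4*g + g^3
a) 48 + g^2*(-8) + 4*g + g^3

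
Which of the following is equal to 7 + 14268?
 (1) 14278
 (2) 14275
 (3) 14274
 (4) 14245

7 + 14268 = 14275
2) 14275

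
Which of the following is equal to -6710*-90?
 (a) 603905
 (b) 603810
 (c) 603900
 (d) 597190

-6710 * -90 = 603900
c) 603900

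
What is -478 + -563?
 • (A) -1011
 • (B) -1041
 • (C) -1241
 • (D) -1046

-478 + -563 = -1041
B) -1041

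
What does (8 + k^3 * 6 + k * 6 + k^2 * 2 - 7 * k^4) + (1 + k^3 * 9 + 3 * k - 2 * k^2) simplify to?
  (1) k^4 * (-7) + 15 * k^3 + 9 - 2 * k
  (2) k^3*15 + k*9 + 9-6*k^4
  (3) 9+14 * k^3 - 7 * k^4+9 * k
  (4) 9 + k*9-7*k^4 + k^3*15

Adding the polynomials and combining like terms:
(8 + k^3*6 + k*6 + k^2*2 - 7*k^4) + (1 + k^3*9 + 3*k - 2*k^2)
= 9 + k*9-7*k^4 + k^3*15
4) 9 + k*9-7*k^4 + k^3*15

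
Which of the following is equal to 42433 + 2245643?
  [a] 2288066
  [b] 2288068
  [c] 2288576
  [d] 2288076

42433 + 2245643 = 2288076
d) 2288076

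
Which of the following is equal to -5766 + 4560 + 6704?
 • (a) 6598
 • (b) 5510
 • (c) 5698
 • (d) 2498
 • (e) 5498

First: -5766 + 4560 = -1206
Then: -1206 + 6704 = 5498
e) 5498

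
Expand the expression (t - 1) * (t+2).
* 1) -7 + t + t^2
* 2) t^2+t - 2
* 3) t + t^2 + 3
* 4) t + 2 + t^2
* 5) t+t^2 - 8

Expanding (t - 1) * (t+2):
= t^2+t - 2
2) t^2+t - 2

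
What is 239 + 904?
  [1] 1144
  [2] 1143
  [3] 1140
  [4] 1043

239 + 904 = 1143
2) 1143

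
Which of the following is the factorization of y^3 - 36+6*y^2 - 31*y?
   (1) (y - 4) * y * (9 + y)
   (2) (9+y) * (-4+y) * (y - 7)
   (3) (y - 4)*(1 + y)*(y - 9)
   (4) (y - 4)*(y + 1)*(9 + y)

We need to factor y^3 - 36+6*y^2 - 31*y.
The factored form is (y - 4)*(y + 1)*(9 + y).
4) (y - 4)*(y + 1)*(9 + y)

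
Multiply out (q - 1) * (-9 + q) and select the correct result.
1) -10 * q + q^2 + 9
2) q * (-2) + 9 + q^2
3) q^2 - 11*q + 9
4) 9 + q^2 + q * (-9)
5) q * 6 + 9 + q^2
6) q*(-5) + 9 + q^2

Expanding (q - 1) * (-9 + q):
= -10 * q + q^2 + 9
1) -10 * q + q^2 + 9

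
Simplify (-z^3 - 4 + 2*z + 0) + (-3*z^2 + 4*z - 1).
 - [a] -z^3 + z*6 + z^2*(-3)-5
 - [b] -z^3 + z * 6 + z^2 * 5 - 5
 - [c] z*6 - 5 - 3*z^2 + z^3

Adding the polynomials and combining like terms:
(-z^3 - 4 + 2*z + 0) + (-3*z^2 + 4*z - 1)
= -z^3 + z*6 + z^2*(-3)-5
a) -z^3 + z*6 + z^2*(-3)-5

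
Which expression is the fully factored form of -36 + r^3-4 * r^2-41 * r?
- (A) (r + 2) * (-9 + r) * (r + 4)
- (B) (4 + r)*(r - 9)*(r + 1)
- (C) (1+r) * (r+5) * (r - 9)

We need to factor -36 + r^3-4 * r^2-41 * r.
The factored form is (4 + r)*(r - 9)*(r + 1).
B) (4 + r)*(r - 9)*(r + 1)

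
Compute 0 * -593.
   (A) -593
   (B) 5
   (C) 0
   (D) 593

0 * -593 = 0
C) 0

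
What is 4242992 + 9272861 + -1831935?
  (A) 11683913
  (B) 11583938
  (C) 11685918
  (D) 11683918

First: 4242992 + 9272861 = 13515853
Then: 13515853 + -1831935 = 11683918
D) 11683918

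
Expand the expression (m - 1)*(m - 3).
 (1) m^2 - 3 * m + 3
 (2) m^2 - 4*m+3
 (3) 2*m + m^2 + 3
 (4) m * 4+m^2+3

Expanding (m - 1)*(m - 3):
= m^2 - 4*m+3
2) m^2 - 4*m+3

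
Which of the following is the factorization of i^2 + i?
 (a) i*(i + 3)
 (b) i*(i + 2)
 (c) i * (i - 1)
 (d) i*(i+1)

We need to factor i^2 + i.
The factored form is i*(i+1).
d) i*(i+1)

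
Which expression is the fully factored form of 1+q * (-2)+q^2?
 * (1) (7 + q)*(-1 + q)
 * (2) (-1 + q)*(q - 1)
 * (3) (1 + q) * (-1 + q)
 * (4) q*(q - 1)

We need to factor 1+q * (-2)+q^2.
The factored form is (-1 + q)*(q - 1).
2) (-1 + q)*(q - 1)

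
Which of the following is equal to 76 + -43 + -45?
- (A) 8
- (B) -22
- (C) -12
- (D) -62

First: 76 + -43 = 33
Then: 33 + -45 = -12
C) -12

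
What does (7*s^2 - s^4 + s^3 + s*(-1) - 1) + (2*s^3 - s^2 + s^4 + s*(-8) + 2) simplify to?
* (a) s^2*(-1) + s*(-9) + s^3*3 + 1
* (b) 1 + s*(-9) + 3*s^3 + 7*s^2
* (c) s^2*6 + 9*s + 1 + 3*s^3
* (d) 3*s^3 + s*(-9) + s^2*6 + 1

Adding the polynomials and combining like terms:
(7*s^2 - s^4 + s^3 + s*(-1) - 1) + (2*s^3 - s^2 + s^4 + s*(-8) + 2)
= 3*s^3 + s*(-9) + s^2*6 + 1
d) 3*s^3 + s*(-9) + s^2*6 + 1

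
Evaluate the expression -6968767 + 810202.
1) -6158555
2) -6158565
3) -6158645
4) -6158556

-6968767 + 810202 = -6158565
2) -6158565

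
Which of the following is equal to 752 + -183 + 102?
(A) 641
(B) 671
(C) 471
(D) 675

First: 752 + -183 = 569
Then: 569 + 102 = 671
B) 671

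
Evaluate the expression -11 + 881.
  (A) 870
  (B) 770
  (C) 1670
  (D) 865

-11 + 881 = 870
A) 870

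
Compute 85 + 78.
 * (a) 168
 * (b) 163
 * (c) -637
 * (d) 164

85 + 78 = 163
b) 163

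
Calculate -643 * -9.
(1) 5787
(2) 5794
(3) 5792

-643 * -9 = 5787
1) 5787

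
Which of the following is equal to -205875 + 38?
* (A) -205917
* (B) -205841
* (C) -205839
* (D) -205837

-205875 + 38 = -205837
D) -205837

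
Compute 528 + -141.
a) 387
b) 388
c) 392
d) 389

528 + -141 = 387
a) 387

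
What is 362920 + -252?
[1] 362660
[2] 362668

362920 + -252 = 362668
2) 362668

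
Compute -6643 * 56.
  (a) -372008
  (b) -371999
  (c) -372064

-6643 * 56 = -372008
a) -372008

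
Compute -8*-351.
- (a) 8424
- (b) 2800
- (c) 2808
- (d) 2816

-8 * -351 = 2808
c) 2808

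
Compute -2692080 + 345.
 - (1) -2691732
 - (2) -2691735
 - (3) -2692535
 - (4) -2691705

-2692080 + 345 = -2691735
2) -2691735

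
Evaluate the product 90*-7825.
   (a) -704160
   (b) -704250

90 * -7825 = -704250
b) -704250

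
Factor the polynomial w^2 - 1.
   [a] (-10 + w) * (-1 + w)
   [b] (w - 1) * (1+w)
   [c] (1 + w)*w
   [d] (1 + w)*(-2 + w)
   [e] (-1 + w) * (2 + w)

We need to factor w^2 - 1.
The factored form is (w - 1) * (1+w).
b) (w - 1) * (1+w)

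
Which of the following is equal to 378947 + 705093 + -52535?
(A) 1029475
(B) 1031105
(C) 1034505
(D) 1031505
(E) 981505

First: 378947 + 705093 = 1084040
Then: 1084040 + -52535 = 1031505
D) 1031505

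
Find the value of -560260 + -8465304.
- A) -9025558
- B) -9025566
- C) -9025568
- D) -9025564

-560260 + -8465304 = -9025564
D) -9025564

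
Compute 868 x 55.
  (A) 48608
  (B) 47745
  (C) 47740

868 * 55 = 47740
C) 47740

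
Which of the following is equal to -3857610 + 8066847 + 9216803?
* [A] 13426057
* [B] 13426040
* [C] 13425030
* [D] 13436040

First: -3857610 + 8066847 = 4209237
Then: 4209237 + 9216803 = 13426040
B) 13426040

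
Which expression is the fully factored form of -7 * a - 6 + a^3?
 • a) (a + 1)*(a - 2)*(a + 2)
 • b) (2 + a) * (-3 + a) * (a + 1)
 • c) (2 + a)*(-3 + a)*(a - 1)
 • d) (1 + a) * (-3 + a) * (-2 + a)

We need to factor -7 * a - 6 + a^3.
The factored form is (2 + a) * (-3 + a) * (a + 1).
b) (2 + a) * (-3 + a) * (a + 1)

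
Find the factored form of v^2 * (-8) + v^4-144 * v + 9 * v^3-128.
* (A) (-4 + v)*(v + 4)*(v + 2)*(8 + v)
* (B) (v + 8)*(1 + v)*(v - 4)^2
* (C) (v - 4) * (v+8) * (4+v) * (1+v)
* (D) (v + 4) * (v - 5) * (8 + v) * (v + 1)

We need to factor v^2 * (-8) + v^4-144 * v + 9 * v^3-128.
The factored form is (v - 4) * (v+8) * (4+v) * (1+v).
C) (v - 4) * (v+8) * (4+v) * (1+v)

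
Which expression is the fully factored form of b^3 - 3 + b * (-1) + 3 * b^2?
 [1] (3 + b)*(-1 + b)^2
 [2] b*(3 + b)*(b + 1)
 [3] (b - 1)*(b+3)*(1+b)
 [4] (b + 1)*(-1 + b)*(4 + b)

We need to factor b^3 - 3 + b * (-1) + 3 * b^2.
The factored form is (b - 1)*(b+3)*(1+b).
3) (b - 1)*(b+3)*(1+b)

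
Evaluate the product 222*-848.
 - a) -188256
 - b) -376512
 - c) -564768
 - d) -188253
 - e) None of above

222 * -848 = -188256
a) -188256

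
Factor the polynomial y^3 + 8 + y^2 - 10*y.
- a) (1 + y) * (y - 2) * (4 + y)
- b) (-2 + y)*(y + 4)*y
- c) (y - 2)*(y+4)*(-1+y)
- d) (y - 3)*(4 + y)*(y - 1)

We need to factor y^3 + 8 + y^2 - 10*y.
The factored form is (y - 2)*(y+4)*(-1+y).
c) (y - 2)*(y+4)*(-1+y)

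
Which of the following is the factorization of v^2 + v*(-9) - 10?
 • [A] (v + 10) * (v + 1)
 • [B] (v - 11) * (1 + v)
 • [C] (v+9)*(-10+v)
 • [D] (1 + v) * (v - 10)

We need to factor v^2 + v*(-9) - 10.
The factored form is (1 + v) * (v - 10).
D) (1 + v) * (v - 10)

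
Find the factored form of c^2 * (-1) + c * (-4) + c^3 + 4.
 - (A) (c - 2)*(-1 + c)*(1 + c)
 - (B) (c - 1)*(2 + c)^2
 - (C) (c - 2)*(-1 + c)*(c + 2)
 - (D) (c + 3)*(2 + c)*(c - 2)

We need to factor c^2 * (-1) + c * (-4) + c^3 + 4.
The factored form is (c - 2)*(-1 + c)*(c + 2).
C) (c - 2)*(-1 + c)*(c + 2)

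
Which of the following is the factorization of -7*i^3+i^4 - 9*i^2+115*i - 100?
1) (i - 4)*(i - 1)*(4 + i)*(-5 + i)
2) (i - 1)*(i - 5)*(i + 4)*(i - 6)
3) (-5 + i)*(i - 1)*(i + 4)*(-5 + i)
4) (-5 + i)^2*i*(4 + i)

We need to factor -7*i^3+i^4 - 9*i^2+115*i - 100.
The factored form is (-5 + i)*(i - 1)*(i + 4)*(-5 + i).
3) (-5 + i)*(i - 1)*(i + 4)*(-5 + i)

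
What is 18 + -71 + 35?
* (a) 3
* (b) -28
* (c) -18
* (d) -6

First: 18 + -71 = -53
Then: -53 + 35 = -18
c) -18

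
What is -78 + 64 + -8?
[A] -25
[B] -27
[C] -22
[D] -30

First: -78 + 64 = -14
Then: -14 + -8 = -22
C) -22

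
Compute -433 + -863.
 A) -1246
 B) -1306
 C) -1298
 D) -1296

-433 + -863 = -1296
D) -1296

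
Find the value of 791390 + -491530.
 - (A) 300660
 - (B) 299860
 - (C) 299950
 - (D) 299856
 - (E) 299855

791390 + -491530 = 299860
B) 299860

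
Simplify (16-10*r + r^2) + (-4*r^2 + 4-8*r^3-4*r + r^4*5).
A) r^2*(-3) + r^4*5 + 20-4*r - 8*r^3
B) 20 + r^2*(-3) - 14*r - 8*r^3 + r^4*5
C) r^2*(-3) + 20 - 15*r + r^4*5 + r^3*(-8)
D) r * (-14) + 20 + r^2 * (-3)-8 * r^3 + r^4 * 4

Adding the polynomials and combining like terms:
(16 - 10*r + r^2) + (-4*r^2 + 4 - 8*r^3 - 4*r + r^4*5)
= 20 + r^2*(-3) - 14*r - 8*r^3 + r^4*5
B) 20 + r^2*(-3) - 14*r - 8*r^3 + r^4*5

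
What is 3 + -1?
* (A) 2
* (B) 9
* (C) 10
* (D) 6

3 + -1 = 2
A) 2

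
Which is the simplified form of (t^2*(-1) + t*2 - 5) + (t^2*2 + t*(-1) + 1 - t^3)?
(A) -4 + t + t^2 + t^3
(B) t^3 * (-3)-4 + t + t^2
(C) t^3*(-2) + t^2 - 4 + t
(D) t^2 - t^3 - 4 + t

Adding the polynomials and combining like terms:
(t^2*(-1) + t*2 - 5) + (t^2*2 + t*(-1) + 1 - t^3)
= t^2 - t^3 - 4 + t
D) t^2 - t^3 - 4 + t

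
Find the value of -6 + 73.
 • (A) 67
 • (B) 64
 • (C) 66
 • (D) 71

-6 + 73 = 67
A) 67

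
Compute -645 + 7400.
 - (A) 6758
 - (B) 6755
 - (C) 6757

-645 + 7400 = 6755
B) 6755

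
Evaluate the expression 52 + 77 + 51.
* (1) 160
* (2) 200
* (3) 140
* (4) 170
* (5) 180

First: 52 + 77 = 129
Then: 129 + 51 = 180
5) 180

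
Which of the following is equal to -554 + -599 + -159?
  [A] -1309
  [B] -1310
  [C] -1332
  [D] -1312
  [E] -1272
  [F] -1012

First: -554 + -599 = -1153
Then: -1153 + -159 = -1312
D) -1312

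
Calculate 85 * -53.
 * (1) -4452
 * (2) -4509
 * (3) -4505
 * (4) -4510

85 * -53 = -4505
3) -4505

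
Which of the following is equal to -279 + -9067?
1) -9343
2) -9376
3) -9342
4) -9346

-279 + -9067 = -9346
4) -9346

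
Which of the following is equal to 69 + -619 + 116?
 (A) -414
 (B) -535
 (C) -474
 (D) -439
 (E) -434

First: 69 + -619 = -550
Then: -550 + 116 = -434
E) -434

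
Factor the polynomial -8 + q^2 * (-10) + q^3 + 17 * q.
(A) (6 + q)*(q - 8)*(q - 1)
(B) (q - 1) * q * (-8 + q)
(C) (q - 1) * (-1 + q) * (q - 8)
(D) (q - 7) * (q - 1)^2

We need to factor -8 + q^2 * (-10) + q^3 + 17 * q.
The factored form is (q - 1) * (-1 + q) * (q - 8).
C) (q - 1) * (-1 + q) * (q - 8)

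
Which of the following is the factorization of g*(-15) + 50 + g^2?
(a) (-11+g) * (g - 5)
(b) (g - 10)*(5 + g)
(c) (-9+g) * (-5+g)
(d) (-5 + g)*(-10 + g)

We need to factor g*(-15) + 50 + g^2.
The factored form is (-5 + g)*(-10 + g).
d) (-5 + g)*(-10 + g)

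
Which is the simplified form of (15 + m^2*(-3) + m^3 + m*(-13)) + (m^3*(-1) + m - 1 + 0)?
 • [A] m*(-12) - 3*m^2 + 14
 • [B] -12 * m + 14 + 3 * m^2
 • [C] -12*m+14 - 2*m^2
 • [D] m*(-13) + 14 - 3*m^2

Adding the polynomials and combining like terms:
(15 + m^2*(-3) + m^3 + m*(-13)) + (m^3*(-1) + m - 1 + 0)
= m*(-12) - 3*m^2 + 14
A) m*(-12) - 3*m^2 + 14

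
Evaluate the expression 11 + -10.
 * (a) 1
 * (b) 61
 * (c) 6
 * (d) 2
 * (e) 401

11 + -10 = 1
a) 1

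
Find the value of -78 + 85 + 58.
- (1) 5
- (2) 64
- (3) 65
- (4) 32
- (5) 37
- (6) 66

First: -78 + 85 = 7
Then: 7 + 58 = 65
3) 65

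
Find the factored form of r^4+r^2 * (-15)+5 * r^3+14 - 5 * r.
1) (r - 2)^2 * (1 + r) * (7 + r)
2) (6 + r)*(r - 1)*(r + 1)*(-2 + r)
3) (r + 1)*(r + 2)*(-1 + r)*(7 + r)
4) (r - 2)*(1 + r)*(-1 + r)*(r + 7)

We need to factor r^4+r^2 * (-15)+5 * r^3+14 - 5 * r.
The factored form is (r - 2)*(1 + r)*(-1 + r)*(r + 7).
4) (r - 2)*(1 + r)*(-1 + r)*(r + 7)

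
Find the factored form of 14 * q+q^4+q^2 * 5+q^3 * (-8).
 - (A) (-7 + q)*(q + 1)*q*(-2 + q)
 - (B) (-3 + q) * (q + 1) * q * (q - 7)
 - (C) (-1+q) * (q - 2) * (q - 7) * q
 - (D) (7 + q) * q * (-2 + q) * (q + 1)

We need to factor 14 * q+q^4+q^2 * 5+q^3 * (-8).
The factored form is (-7 + q)*(q + 1)*q*(-2 + q).
A) (-7 + q)*(q + 1)*q*(-2 + q)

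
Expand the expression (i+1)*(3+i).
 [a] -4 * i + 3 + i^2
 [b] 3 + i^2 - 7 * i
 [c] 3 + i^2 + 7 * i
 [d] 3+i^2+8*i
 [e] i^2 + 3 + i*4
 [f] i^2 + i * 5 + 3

Expanding (i+1)*(3+i):
= i^2 + 3 + i*4
e) i^2 + 3 + i*4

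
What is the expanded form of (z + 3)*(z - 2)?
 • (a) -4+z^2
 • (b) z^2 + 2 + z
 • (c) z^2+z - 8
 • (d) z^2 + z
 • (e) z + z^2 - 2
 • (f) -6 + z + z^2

Expanding (z + 3)*(z - 2):
= -6 + z + z^2
f) -6 + z + z^2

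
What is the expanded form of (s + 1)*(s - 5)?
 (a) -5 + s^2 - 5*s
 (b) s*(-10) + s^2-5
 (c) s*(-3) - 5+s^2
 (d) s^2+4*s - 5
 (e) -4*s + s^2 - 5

Expanding (s + 1)*(s - 5):
= -4*s + s^2 - 5
e) -4*s + s^2 - 5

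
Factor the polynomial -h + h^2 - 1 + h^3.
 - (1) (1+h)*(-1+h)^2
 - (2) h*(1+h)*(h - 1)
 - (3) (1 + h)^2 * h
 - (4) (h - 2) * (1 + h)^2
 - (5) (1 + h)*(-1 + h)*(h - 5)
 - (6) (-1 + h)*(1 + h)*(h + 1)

We need to factor -h + h^2 - 1 + h^3.
The factored form is (-1 + h)*(1 + h)*(h + 1).
6) (-1 + h)*(1 + h)*(h + 1)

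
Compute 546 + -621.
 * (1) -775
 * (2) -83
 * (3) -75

546 + -621 = -75
3) -75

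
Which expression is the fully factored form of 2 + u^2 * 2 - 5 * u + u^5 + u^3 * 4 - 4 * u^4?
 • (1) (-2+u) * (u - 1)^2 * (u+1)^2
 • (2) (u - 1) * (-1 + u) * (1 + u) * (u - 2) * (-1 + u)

We need to factor 2 + u^2 * 2 - 5 * u + u^5 + u^3 * 4 - 4 * u^4.
The factored form is (u - 1) * (-1 + u) * (1 + u) * (u - 2) * (-1 + u).
2) (u - 1) * (-1 + u) * (1 + u) * (u - 2) * (-1 + u)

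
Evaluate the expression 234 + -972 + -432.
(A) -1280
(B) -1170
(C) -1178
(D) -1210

First: 234 + -972 = -738
Then: -738 + -432 = -1170
B) -1170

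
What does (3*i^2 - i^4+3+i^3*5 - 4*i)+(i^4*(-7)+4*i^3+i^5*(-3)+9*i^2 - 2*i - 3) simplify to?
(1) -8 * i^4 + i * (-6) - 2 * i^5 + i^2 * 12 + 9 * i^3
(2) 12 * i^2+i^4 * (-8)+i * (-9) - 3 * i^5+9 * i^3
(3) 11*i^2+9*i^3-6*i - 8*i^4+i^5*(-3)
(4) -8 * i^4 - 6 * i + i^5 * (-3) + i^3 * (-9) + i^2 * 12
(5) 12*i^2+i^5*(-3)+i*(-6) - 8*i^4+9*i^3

Adding the polynomials and combining like terms:
(3*i^2 - i^4 + 3 + i^3*5 - 4*i) + (i^4*(-7) + 4*i^3 + i^5*(-3) + 9*i^2 - 2*i - 3)
= 12*i^2+i^5*(-3)+i*(-6) - 8*i^4+9*i^3
5) 12*i^2+i^5*(-3)+i*(-6) - 8*i^4+9*i^3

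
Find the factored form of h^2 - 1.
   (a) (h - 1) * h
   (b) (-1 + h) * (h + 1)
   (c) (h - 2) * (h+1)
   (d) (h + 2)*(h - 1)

We need to factor h^2 - 1.
The factored form is (-1 + h) * (h + 1).
b) (-1 + h) * (h + 1)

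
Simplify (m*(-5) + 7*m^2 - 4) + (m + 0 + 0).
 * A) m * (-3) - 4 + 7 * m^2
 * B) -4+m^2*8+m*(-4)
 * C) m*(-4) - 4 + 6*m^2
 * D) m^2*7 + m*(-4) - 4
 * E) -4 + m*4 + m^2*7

Adding the polynomials and combining like terms:
(m*(-5) + 7*m^2 - 4) + (m + 0 + 0)
= m^2*7 + m*(-4) - 4
D) m^2*7 + m*(-4) - 4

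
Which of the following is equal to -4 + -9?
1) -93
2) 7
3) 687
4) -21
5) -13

-4 + -9 = -13
5) -13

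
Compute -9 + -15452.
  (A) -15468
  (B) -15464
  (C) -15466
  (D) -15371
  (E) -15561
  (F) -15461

-9 + -15452 = -15461
F) -15461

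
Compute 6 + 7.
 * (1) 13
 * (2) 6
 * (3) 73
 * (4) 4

6 + 7 = 13
1) 13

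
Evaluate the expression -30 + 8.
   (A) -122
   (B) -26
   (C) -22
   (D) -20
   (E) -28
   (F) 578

-30 + 8 = -22
C) -22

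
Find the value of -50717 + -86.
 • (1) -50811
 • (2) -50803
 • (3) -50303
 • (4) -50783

-50717 + -86 = -50803
2) -50803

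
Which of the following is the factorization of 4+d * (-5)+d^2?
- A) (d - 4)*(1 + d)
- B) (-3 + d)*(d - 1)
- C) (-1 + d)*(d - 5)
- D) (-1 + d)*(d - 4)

We need to factor 4+d * (-5)+d^2.
The factored form is (-1 + d)*(d - 4).
D) (-1 + d)*(d - 4)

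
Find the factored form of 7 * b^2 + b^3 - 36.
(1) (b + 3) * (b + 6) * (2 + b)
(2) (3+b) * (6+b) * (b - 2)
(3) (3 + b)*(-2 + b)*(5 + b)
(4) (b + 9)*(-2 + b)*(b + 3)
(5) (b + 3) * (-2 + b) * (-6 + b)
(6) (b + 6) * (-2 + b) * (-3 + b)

We need to factor 7 * b^2 + b^3 - 36.
The factored form is (3+b) * (6+b) * (b - 2).
2) (3+b) * (6+b) * (b - 2)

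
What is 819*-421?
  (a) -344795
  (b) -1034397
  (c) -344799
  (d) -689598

819 * -421 = -344799
c) -344799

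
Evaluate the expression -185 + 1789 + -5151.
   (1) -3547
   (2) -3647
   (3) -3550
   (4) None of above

First: -185 + 1789 = 1604
Then: 1604 + -5151 = -3547
1) -3547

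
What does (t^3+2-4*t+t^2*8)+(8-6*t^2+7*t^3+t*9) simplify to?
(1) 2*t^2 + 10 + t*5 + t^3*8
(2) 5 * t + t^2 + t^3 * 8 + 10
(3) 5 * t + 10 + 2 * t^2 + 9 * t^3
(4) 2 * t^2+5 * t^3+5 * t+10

Adding the polynomials and combining like terms:
(t^3 + 2 - 4*t + t^2*8) + (8 - 6*t^2 + 7*t^3 + t*9)
= 2*t^2 + 10 + t*5 + t^3*8
1) 2*t^2 + 10 + t*5 + t^3*8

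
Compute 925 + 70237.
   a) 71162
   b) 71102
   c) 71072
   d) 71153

925 + 70237 = 71162
a) 71162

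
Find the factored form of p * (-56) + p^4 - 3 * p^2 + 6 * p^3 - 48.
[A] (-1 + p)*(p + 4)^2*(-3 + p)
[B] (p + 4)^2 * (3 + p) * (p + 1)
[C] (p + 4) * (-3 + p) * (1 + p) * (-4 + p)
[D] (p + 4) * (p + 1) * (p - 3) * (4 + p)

We need to factor p * (-56) + p^4 - 3 * p^2 + 6 * p^3 - 48.
The factored form is (p + 4) * (p + 1) * (p - 3) * (4 + p).
D) (p + 4) * (p + 1) * (p - 3) * (4 + p)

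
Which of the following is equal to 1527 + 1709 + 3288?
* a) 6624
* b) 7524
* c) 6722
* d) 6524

First: 1527 + 1709 = 3236
Then: 3236 + 3288 = 6524
d) 6524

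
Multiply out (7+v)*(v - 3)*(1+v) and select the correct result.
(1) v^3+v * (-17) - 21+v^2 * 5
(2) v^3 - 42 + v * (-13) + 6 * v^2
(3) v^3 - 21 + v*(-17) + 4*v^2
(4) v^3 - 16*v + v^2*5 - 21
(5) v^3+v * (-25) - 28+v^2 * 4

Expanding (7+v)*(v - 3)*(1+v):
= v^3+v * (-17) - 21+v^2 * 5
1) v^3+v * (-17) - 21+v^2 * 5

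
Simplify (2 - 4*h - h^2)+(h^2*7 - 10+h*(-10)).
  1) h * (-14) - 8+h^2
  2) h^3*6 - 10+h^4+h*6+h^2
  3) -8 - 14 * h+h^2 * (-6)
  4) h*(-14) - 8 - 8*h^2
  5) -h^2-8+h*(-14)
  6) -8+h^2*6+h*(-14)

Adding the polynomials and combining like terms:
(2 - 4*h - h^2) + (h^2*7 - 10 + h*(-10))
= -8+h^2*6+h*(-14)
6) -8+h^2*6+h*(-14)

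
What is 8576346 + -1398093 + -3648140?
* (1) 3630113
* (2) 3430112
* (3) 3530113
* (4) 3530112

First: 8576346 + -1398093 = 7178253
Then: 7178253 + -3648140 = 3530113
3) 3530113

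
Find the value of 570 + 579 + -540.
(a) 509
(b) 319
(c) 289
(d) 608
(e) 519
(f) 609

First: 570 + 579 = 1149
Then: 1149 + -540 = 609
f) 609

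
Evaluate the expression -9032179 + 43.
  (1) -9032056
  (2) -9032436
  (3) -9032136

-9032179 + 43 = -9032136
3) -9032136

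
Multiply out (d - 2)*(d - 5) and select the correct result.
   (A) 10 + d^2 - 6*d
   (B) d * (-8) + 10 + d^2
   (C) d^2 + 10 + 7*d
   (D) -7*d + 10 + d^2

Expanding (d - 2)*(d - 5):
= -7*d + 10 + d^2
D) -7*d + 10 + d^2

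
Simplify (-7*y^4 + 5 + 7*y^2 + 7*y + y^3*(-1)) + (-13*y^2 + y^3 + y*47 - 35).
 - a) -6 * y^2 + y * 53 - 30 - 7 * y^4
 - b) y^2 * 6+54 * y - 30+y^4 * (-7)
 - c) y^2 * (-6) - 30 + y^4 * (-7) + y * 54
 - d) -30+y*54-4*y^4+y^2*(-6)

Adding the polynomials and combining like terms:
(-7*y^4 + 5 + 7*y^2 + 7*y + y^3*(-1)) + (-13*y^2 + y^3 + y*47 - 35)
= y^2 * (-6) - 30 + y^4 * (-7) + y * 54
c) y^2 * (-6) - 30 + y^4 * (-7) + y * 54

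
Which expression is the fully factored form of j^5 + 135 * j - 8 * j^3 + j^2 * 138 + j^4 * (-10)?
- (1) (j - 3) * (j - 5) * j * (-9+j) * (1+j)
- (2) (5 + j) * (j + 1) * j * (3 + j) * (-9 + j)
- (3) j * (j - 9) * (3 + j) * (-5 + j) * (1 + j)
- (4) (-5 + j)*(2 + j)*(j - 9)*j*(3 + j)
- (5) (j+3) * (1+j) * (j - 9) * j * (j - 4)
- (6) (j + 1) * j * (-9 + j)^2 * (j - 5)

We need to factor j^5 + 135 * j - 8 * j^3 + j^2 * 138 + j^4 * (-10).
The factored form is j * (j - 9) * (3 + j) * (-5 + j) * (1 + j).
3) j * (j - 9) * (3 + j) * (-5 + j) * (1 + j)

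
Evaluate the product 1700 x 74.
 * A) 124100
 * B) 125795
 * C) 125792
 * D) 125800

1700 * 74 = 125800
D) 125800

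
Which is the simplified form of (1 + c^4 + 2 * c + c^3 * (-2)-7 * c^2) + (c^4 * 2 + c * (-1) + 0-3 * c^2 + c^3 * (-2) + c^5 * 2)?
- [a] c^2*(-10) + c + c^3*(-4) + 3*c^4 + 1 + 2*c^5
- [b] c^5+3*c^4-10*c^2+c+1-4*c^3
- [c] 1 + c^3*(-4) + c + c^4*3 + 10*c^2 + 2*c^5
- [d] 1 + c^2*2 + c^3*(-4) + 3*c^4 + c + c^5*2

Adding the polynomials and combining like terms:
(1 + c^4 + 2*c + c^3*(-2) - 7*c^2) + (c^4*2 + c*(-1) + 0 - 3*c^2 + c^3*(-2) + c^5*2)
= c^2*(-10) + c + c^3*(-4) + 3*c^4 + 1 + 2*c^5
a) c^2*(-10) + c + c^3*(-4) + 3*c^4 + 1 + 2*c^5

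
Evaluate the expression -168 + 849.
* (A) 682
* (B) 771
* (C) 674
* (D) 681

-168 + 849 = 681
D) 681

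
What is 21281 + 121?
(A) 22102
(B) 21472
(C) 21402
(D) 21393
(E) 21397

21281 + 121 = 21402
C) 21402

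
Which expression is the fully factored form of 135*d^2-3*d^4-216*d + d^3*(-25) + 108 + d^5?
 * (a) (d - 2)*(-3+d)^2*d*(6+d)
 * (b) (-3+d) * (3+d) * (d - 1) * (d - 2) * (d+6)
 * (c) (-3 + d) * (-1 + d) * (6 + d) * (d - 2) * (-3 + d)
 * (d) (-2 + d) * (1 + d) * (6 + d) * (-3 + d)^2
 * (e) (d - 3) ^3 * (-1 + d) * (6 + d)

We need to factor 135*d^2-3*d^4-216*d + d^3*(-25) + 108 + d^5.
The factored form is (-3 + d) * (-1 + d) * (6 + d) * (d - 2) * (-3 + d).
c) (-3 + d) * (-1 + d) * (6 + d) * (d - 2) * (-3 + d)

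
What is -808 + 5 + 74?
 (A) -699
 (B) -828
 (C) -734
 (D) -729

First: -808 + 5 = -803
Then: -803 + 74 = -729
D) -729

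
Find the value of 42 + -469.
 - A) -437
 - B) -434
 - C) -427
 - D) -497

42 + -469 = -427
C) -427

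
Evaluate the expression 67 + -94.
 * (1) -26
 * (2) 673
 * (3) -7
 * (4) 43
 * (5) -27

67 + -94 = -27
5) -27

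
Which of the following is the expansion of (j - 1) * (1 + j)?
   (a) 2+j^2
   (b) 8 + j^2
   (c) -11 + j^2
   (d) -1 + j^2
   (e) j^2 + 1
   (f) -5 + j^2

Expanding (j - 1) * (1 + j):
= -1 + j^2
d) -1 + j^2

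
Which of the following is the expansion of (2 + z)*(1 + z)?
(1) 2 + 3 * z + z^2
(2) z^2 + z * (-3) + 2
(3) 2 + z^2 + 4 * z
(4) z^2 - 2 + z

Expanding (2 + z)*(1 + z):
= 2 + 3 * z + z^2
1) 2 + 3 * z + z^2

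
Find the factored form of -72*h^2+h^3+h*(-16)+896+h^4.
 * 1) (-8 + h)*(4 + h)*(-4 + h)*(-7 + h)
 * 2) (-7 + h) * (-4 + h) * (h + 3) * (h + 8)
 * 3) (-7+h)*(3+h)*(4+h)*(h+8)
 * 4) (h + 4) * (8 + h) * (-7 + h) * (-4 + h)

We need to factor -72*h^2+h^3+h*(-16)+896+h^4.
The factored form is (h + 4) * (8 + h) * (-7 + h) * (-4 + h).
4) (h + 4) * (8 + h) * (-7 + h) * (-4 + h)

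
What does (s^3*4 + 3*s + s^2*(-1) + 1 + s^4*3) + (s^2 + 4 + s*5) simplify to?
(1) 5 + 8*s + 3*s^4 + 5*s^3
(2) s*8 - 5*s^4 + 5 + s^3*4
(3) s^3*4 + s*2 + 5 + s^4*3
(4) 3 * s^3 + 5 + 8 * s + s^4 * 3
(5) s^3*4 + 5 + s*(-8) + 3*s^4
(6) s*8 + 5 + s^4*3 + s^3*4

Adding the polynomials and combining like terms:
(s^3*4 + 3*s + s^2*(-1) + 1 + s^4*3) + (s^2 + 4 + s*5)
= s*8 + 5 + s^4*3 + s^3*4
6) s*8 + 5 + s^4*3 + s^3*4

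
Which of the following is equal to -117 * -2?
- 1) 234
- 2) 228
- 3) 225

-117 * -2 = 234
1) 234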